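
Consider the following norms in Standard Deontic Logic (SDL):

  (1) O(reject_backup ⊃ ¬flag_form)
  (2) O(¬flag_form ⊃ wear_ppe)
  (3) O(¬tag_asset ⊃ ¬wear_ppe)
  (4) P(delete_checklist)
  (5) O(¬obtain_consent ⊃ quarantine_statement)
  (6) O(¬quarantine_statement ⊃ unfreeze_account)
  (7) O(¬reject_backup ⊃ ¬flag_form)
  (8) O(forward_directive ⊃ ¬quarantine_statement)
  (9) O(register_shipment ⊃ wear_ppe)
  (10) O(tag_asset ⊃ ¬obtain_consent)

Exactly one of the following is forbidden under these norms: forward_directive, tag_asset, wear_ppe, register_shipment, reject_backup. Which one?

forward_directive

By case analysis on reject_backup: premise 1 gives O(reject_backup ⊃ ¬flag_form) and premise 7 gives O(¬reject_backup ⊃ ¬flag_form), so O(¬flag_form) either way.
Applying K to premise 2 (O(¬flag_form ⊃ wear_ppe)) and O(¬flag_form) yields O(wear_ppe).
Premise 3, O(¬tag_asset ⊃ ¬wear_ppe), contraposes to O(wear_ppe ⊃ tag_asset); with O(wear_ppe) we get O(tag_asset).
Premise 10 is O(tag_asset ⊃ ¬obtain_consent); since O(tag_asset), deontic closure gives O(¬obtain_consent).
Premise 5 is O(¬obtain_consent ⊃ quarantine_statement); since O(¬obtain_consent), deontic closure gives O(quarantine_statement).
The contrapositive of premise 8 (O(forward_directive ⊃ ¬quarantine_statement)) is O(quarantine_statement ⊃ ¬forward_directive), and O(quarantine_statement) is already established, so O(¬forward_directive).
So O(¬forward_directive) holds, i.e. forward_directive is forbidden. None of the other listed options is forbidden under the premises.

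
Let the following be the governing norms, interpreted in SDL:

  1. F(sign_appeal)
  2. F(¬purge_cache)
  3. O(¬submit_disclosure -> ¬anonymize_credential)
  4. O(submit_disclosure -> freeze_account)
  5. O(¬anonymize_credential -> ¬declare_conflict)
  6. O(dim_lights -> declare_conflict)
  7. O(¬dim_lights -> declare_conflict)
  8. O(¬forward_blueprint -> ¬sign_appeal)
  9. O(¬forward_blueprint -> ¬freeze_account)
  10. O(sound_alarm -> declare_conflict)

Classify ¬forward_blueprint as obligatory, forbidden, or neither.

Premises 6 and 7 cover both cases: O(dim_lights -> declare_conflict) and O(¬dim_lights -> declare_conflict). Since dim_lights ∨ ¬dim_lights is a tautology, O(declare_conflict) follows.
Premise 5, O(¬anonymize_credential -> ¬declare_conflict), contraposes to O(declare_conflict -> anonymize_credential); with O(declare_conflict) we get O(anonymize_credential).
The contrapositive of premise 3 (O(¬submit_disclosure -> ¬anonymize_credential)) is O(anonymize_credential -> submit_disclosure), and O(anonymize_credential) is already established, so O(submit_disclosure).
Premise 4 is O(submit_disclosure -> freeze_account); since O(submit_disclosure), deontic closure gives O(freeze_account).
The contrapositive of premise 9 (O(¬forward_blueprint -> ¬freeze_account)) is O(freeze_account -> forward_blueprint), and O(freeze_account) is already established, so O(forward_blueprint).
Premises 1, 2, 8, 10 do not contribute to this derivation.
Thus O(forward_blueprint), which is F(¬forward_blueprint): ¬forward_blueprint is forbidden.

Forbidden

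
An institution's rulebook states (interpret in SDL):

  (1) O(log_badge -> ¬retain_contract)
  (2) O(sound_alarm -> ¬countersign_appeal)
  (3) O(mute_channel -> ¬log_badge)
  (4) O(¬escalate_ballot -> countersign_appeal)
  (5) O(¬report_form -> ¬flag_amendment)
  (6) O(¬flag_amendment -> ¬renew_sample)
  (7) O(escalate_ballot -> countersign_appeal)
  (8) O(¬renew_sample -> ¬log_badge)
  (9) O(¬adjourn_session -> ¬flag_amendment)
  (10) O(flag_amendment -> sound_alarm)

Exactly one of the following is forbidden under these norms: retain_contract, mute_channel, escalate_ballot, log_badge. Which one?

log_badge

Premises 4 and 7 cover both cases: O(¬escalate_ballot -> countersign_appeal) and O(escalate_ballot -> countersign_appeal). Since ¬escalate_ballot ∨ escalate_ballot is a tautology, O(countersign_appeal) follows.
Premise 2, O(sound_alarm -> ¬countersign_appeal), contraposes to O(countersign_appeal -> ¬sound_alarm); with O(countersign_appeal) we get O(¬sound_alarm).
Premise 10 is O(flag_amendment -> sound_alarm); contrapositively O(¬sound_alarm -> ¬flag_amendment). Since O(¬sound_alarm) holds, K gives O(¬flag_amendment).
With premise 6, O(¬flag_amendment -> ¬renew_sample), the K-axiom yields O(¬renew_sample).
Applying K to premise 8 (O(¬renew_sample -> ¬log_badge)) and O(¬renew_sample) yields O(¬log_badge).
So O(¬log_badge) holds, i.e. log_badge is forbidden. None of the other listed options is forbidden under the premises.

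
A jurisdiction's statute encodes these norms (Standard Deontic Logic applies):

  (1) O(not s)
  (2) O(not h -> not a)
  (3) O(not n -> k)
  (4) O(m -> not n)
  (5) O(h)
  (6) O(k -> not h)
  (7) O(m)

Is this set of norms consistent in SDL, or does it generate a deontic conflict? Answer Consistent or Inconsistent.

Premise 5 states O(h) outright.
Premise 6 is O(k -> not h); contrapositively O(h -> not k). Since O(h) holds, K gives O(not k).
Premise 3, O(not n -> k), contraposes to O(not k -> n); with O(not k) we get O(n).
The contrapositive of premise 4 (O(m -> not n)) is O(n -> not m), and O(n) is already established, so O(not m).
But premise 7 directly asserts O(m).
We now have both O(not m) and O(m) — m is simultaneously obligatory and forbidden, violating the D-axiom.

Inconsistent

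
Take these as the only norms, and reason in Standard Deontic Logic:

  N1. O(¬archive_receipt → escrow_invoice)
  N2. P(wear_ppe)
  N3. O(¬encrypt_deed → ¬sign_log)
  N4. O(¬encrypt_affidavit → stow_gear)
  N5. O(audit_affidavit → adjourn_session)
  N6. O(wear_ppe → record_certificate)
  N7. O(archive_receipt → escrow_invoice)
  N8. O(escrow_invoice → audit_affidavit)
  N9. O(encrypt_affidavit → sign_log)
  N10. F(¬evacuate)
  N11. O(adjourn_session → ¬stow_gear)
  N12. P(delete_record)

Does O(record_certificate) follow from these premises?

No

Premise 6 is O(wear_ppe → record_certificate), but O(wear_ppe) is not derivable from the premises (the permission P(wear_ppe) asserts only ¬O(¬wear_ppe), not O(wear_ppe)), so it does not yield O(record_certificate).
No other premise forces O(record_certificate). An ideal world satisfying every premise can still have record_certificate false, so O(record_certificate) is not derivable.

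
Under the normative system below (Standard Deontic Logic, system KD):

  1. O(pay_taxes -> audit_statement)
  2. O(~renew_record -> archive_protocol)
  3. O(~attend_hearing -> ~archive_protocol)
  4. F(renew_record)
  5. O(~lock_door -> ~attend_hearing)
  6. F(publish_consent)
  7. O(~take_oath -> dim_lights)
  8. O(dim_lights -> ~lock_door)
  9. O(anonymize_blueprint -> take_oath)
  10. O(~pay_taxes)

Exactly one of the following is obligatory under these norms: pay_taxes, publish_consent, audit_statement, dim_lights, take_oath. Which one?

take_oath

F(renew_record) at premise 4 means O(~renew_record).
Premise 2 is O(~renew_record -> archive_protocol); since O(~renew_record), deontic closure gives O(archive_protocol).
The contrapositive of premise 3 (O(~attend_hearing -> ~archive_protocol)) is O(archive_protocol -> attend_hearing), and O(archive_protocol) is already established, so O(attend_hearing).
The contrapositive of premise 5 (O(~lock_door -> ~attend_hearing)) is O(attend_hearing -> lock_door), and O(attend_hearing) is already established, so O(lock_door).
Premise 8, O(dim_lights -> ~lock_door), contraposes to O(lock_door -> ~dim_lights); with O(lock_door) we get O(~dim_lights).
The contrapositive of premise 7 (O(~take_oath -> dim_lights)) is O(~dim_lights -> take_oath), and O(~dim_lights) is already established, so O(take_oath).
So O(take_oath) holds — take_oath is obligatory. None of the other listed options is made obligatory by any chain of premises.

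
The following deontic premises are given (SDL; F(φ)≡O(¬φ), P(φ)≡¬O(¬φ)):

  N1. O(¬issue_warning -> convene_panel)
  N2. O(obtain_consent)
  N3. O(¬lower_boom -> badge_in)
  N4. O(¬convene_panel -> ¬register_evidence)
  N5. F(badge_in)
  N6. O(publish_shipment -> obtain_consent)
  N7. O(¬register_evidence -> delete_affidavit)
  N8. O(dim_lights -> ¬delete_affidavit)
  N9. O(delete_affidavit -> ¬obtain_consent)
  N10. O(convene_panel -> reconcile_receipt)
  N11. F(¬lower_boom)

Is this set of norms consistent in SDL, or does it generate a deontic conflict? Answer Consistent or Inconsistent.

Premise 3 is O(¬lower_boom -> badge_in), but O(¬lower_boom) is not derivable from the premises, so it does not yield O(badge_in).
So O(badge_in) is not derivable, and the apparent clash with O(¬badge_in) does not arise.
A world satisfying every obligation exists (e.g. badge_in=false, convene_panel=true, delete_affidavit=false, dim_lights=false, issue_warning=false, lower_boom=true, obtain_consent=true, publish_shipment=false, reconcile_receipt=true, register_evidence=true); no atom is both obligatory and forbidden, so the set is consistent.

Consistent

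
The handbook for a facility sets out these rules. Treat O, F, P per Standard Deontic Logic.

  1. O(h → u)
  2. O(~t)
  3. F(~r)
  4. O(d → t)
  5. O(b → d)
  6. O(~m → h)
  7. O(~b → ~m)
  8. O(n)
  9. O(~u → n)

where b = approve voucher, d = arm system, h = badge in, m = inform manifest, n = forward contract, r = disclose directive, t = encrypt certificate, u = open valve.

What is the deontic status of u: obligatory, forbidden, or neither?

Obligatory

Premise 2 states O(~t) outright.
Premise 4 is O(d → t); contrapositively O(~t → ~d). Since O(~t) holds, K gives O(~d).
Premise 5 is O(b → d); contrapositively O(~d → ~b). Since O(~d) holds, K gives O(~b).
From O(~b) and premise 7, O(~b → ~m), we obtain O(~m).
Premise 6 is O(~m → h); since O(~m), deontic closure gives O(h).
Applying K to premise 1 (O(h → u)) and O(h) yields O(u).
Premises 3, 8, 9 do not contribute to this derivation.
Hence u is obligatory.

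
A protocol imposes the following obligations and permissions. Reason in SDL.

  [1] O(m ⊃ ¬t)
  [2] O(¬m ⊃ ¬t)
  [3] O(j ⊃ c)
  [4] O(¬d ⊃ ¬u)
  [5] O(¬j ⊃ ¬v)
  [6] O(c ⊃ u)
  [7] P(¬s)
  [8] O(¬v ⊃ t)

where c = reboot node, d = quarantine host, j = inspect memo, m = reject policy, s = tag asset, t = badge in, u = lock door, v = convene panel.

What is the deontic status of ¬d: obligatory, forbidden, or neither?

By case analysis on m: premise 1 gives O(m ⊃ ¬t) and premise 2 gives O(¬m ⊃ ¬t), so O(¬t) either way.
Premise 8 is O(¬v ⊃ t); contrapositively O(¬t ⊃ v). Since O(¬t) holds, K gives O(v).
Premise 5, O(¬j ⊃ ¬v), contraposes to O(v ⊃ j); with O(v) we get O(j).
Premise 3 is O(j ⊃ c); since O(j), deontic closure gives O(c).
Premise 6 is O(c ⊃ u); since O(c), deontic closure gives O(u).
Premise 4 is O(¬d ⊃ ¬u); contrapositively O(u ⊃ d). Since O(u) holds, K gives O(d).
Premise 7 does not contribute to this derivation.
Thus O(d), which is F(¬d): ¬d is forbidden.

Forbidden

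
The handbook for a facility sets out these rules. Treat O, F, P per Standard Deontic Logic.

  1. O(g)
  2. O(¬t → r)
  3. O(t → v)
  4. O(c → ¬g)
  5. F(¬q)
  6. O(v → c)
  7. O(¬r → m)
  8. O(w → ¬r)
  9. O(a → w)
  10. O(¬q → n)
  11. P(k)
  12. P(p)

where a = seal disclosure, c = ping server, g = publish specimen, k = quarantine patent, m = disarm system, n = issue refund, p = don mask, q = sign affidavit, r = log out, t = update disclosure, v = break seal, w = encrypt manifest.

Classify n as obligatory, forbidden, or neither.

Premise 10 is O(¬q → n), but O(¬q) is not derivable from the premises, so it does not yield O(n).
No premise or chain of K-axiom applications forces O(n), and none forces O(¬n). So n is neither obligatory nor forbidden under these norms.

Neither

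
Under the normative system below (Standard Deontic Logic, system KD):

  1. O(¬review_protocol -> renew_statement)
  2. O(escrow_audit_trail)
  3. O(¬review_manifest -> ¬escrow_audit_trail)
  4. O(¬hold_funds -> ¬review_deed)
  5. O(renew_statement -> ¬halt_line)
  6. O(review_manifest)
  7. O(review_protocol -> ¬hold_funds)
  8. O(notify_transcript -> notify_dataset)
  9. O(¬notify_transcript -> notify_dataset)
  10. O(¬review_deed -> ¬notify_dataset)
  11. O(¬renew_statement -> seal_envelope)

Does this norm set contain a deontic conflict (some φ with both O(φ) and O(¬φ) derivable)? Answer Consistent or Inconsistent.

Consistent

Premise 3 is O(¬review_manifest -> ¬escrow_audit_trail), but O(¬review_manifest) is not derivable from the premises, so it does not yield O(¬escrow_audit_trail).
So O(¬escrow_audit_trail) is not derivable, and the apparent clash with O(escrow_audit_trail) does not arise.
A world satisfying every obligation exists (e.g. escrow_audit_trail=true, halt_line=false, hold_funds=true, notify_dataset=true, notify_transcript=false, renew_statement=true, review_deed=true, review_manifest=true, review_protocol=false, seal_envelope=false); no atom is both obligatory and forbidden, so the set is consistent.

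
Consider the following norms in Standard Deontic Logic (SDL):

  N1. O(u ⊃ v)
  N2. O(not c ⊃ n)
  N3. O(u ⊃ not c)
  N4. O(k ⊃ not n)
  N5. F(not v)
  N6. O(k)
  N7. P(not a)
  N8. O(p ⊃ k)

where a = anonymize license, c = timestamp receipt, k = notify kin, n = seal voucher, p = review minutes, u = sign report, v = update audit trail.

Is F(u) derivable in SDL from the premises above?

Yes

Premise 6 states O(k) outright.
Premise 4 is O(k ⊃ not n); since O(k), deontic closure gives O(not n).
Premise 2, O(not c ⊃ n), contraposes to O(not n ⊃ c); with O(not n) we get O(c).
Premise 3, O(u ⊃ not c), contraposes to O(c ⊃ not u); with O(c) we get O(not u).
Premises 1, 5, 7, 8 do not contribute to this derivation.
So O(not u) holds, i.e. F(u). The claim follows.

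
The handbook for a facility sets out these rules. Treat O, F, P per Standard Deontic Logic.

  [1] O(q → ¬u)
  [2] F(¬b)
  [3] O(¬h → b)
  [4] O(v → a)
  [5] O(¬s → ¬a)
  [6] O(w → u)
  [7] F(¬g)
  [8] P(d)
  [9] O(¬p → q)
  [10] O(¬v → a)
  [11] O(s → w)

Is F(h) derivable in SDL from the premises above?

Premise 3 is O(¬h → b); even if O(b) held, inferring O(¬h) would be affirming the consequent — invalid.
No other premise forces O(¬h). An ideal world satisfying every premise can still have h true, so F(h) is not derivable.

No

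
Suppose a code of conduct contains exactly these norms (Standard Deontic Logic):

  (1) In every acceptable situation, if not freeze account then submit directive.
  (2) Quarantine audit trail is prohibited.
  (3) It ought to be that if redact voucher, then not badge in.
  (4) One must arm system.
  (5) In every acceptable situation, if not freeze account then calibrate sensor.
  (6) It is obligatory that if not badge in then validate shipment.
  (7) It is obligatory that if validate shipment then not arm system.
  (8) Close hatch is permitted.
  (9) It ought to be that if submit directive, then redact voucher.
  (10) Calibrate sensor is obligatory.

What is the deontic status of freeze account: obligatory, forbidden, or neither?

Premise 4 gives O(arm_system).
Premise 7 is O(validate_shipment → ¬arm_system); contrapositively O(arm_system → ¬validate_shipment). Since O(arm_system) holds, K gives O(¬validate_shipment).
Premise 6, O(¬badge_in → validate_shipment), contraposes to O(¬validate_shipment → badge_in); with O(¬validate_shipment) we get O(badge_in).
Premise 3, O(redact_voucher → ¬badge_in), contraposes to O(badge_in → ¬redact_voucher); with O(badge_in) we get O(¬redact_voucher).
Premise 9, O(submit_directive → redact_voucher), contraposes to O(¬redact_voucher → ¬submit_directive); with O(¬redact_voucher) we get O(¬submit_directive).
The contrapositive of premise 1 (O(¬freeze_account → submit_directive)) is O(¬submit_directive → freeze_account), and O(¬submit_directive) is already established, so O(freeze_account).
Premises 2, 5, 8, 10 do not contribute to this derivation.
Hence freeze_account is obligatory.

Obligatory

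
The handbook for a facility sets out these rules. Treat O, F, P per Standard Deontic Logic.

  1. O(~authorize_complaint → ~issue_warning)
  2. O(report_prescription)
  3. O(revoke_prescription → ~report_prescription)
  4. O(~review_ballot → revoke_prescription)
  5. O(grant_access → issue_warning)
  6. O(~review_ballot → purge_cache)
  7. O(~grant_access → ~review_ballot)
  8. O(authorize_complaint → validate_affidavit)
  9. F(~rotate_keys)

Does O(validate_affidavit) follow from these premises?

Yes

From premise 2 we have O(report_prescription).
Premise 3 is O(revoke_prescription → ~report_prescription); contrapositively O(report_prescription → ~revoke_prescription). Since O(report_prescription) holds, K gives O(~revoke_prescription).
Premise 4 is O(~review_ballot → revoke_prescription); contrapositively O(~revoke_prescription → review_ballot). Since O(~revoke_prescription) holds, K gives O(review_ballot).
Premise 7 is O(~grant_access → ~review_ballot); contrapositively O(review_ballot → grant_access). Since O(review_ballot) holds, K gives O(grant_access).
With premise 5, O(grant_access → issue_warning), the K-axiom yields O(issue_warning).
Premise 1 is O(~authorize_complaint → ~issue_warning); contrapositively O(issue_warning → authorize_complaint). Since O(issue_warning) holds, K gives O(authorize_complaint).
With premise 8, O(authorize_complaint → validate_affidavit), the K-axiom yields O(validate_affidavit).
Premises 6, 9 do not contribute to this derivation.
So O(validate_affidavit) follows.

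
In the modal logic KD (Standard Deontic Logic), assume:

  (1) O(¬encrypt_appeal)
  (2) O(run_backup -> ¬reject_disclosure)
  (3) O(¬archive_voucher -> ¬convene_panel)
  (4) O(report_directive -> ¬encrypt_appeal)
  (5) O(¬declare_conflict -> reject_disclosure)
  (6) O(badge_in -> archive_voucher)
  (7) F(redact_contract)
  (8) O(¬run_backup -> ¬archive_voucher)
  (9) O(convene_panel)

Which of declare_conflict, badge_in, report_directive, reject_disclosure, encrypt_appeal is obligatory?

declare_conflict

Premise 9 gives O(convene_panel).
Premise 3, O(¬archive_voucher -> ¬convene_panel), contraposes to O(convene_panel -> archive_voucher); with O(convene_panel) we get O(archive_voucher).
Premise 8, O(¬run_backup -> ¬archive_voucher), contraposes to O(archive_voucher -> run_backup); with O(archive_voucher) we get O(run_backup).
Premise 2 is O(run_backup -> ¬reject_disclosure); since O(run_backup), deontic closure gives O(¬reject_disclosure).
Premise 5 is O(¬declare_conflict -> reject_disclosure); contrapositively O(¬reject_disclosure -> declare_conflict). Since O(¬reject_disclosure) holds, K gives O(declare_conflict).
So O(declare_conflict) holds — declare_conflict is obligatory. None of the other listed options is made obligatory by any chain of premises.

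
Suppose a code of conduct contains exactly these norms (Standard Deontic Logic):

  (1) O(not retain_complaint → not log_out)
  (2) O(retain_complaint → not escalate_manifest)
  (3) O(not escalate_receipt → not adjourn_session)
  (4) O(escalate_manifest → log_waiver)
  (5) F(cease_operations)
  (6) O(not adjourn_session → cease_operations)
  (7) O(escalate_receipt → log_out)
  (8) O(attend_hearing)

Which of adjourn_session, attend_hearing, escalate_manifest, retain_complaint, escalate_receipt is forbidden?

escalate_manifest

F(cease_operations) at premise 5 means O(not cease_operations).
Premise 6, O(not adjourn_session → cease_operations), contraposes to O(not cease_operations → adjourn_session); with O(not cease_operations) we get O(adjourn_session).
Premise 3, O(not escalate_receipt → not adjourn_session), contraposes to O(adjourn_session → escalate_receipt); with O(adjourn_session) we get O(escalate_receipt).
Applying K to premise 7 (O(escalate_receipt → log_out)) and O(escalate_receipt) yields O(log_out).
Premise 1 is O(not retain_complaint → not log_out); contrapositively O(log_out → retain_complaint). Since O(log_out) holds, K gives O(retain_complaint).
Applying K to premise 2 (O(retain_complaint → not escalate_manifest)) and O(retain_complaint) yields O(not escalate_manifest).
So O(not escalate_manifest) holds, i.e. escalate_manifest is forbidden. None of the other listed options is forbidden under the premises.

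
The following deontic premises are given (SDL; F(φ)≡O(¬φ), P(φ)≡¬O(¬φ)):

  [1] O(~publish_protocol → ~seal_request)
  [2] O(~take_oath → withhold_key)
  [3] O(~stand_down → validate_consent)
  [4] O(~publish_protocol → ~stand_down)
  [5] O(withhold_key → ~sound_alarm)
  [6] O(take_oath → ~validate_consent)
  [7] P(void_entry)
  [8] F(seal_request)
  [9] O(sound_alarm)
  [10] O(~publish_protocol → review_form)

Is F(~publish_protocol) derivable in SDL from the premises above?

Premise 9 states O(sound_alarm) outright.
Premise 5 is O(withhold_key → ~sound_alarm); contrapositively O(sound_alarm → ~withhold_key). Since O(sound_alarm) holds, K gives O(~withhold_key).
Premise 2 is O(~take_oath → withhold_key); contrapositively O(~withhold_key → take_oath). Since O(~withhold_key) holds, K gives O(take_oath).
Premise 6 is O(take_oath → ~validate_consent); since O(take_oath), deontic closure gives O(~validate_consent).
The contrapositive of premise 3 (O(~stand_down → validate_consent)) is O(~validate_consent → stand_down), and O(~validate_consent) is already established, so O(stand_down).
Premise 4, O(~publish_protocol → ~stand_down), contraposes to O(stand_down → publish_protocol); with O(stand_down) we get O(publish_protocol).
Premises 1, 7, 8, 10 do not contribute to this derivation.
So O(publish_protocol) holds, i.e. F(~publish_protocol). The claim follows.

Yes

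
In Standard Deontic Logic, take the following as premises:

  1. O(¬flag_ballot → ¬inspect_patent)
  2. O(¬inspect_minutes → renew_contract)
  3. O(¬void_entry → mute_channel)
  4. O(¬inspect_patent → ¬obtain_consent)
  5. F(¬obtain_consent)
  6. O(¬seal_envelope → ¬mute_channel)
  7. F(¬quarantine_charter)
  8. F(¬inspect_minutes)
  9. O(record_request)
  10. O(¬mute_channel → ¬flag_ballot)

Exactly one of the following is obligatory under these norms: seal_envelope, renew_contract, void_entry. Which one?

seal_envelope

F(¬obtain_consent) at premise 5 means O(obtain_consent).
Premise 4, O(¬inspect_patent → ¬obtain_consent), contraposes to O(obtain_consent → inspect_patent); with O(obtain_consent) we get O(inspect_patent).
Premise 1, O(¬flag_ballot → ¬inspect_patent), contraposes to O(inspect_patent → flag_ballot); with O(inspect_patent) we get O(flag_ballot).
Premise 10 is O(¬mute_channel → ¬flag_ballot); contrapositively O(flag_ballot → mute_channel). Since O(flag_ballot) holds, K gives O(mute_channel).
Premise 6, O(¬seal_envelope → ¬mute_channel), contraposes to O(mute_channel → seal_envelope); with O(mute_channel) we get O(seal_envelope).
So O(seal_envelope) holds — seal_envelope is obligatory. None of the other listed options is made obligatory by any chain of premises.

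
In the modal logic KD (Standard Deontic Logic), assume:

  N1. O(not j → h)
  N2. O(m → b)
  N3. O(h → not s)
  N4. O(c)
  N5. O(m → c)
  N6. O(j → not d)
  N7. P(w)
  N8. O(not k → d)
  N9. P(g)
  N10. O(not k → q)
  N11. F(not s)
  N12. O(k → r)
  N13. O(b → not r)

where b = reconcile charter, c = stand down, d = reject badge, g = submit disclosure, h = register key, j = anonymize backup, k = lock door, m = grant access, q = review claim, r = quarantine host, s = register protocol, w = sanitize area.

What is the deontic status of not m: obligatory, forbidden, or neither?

F(not s) at premise 11 means O(s).
Premise 3, O(h → not s), contraposes to O(s → not h); with O(s) we get O(not h).
The contrapositive of premise 1 (O(not j → h)) is O(not h → j), and O(not h) is already established, so O(j).
From O(j) and premise 6, O(j → not d), we obtain O(not d).
The contrapositive of premise 8 (O(not k → d)) is O(not d → k), and O(not d) is already established, so O(k).
Premise 12 is O(k → r); since O(k), deontic closure gives O(r).
The contrapositive of premise 13 (O(b → not r)) is O(r → not b), and O(r) is already established, so O(not b).
Premise 2, O(m → b), contraposes to O(not b → not m); with O(not b) we get O(not m).
Premises 4, 5, 7, 9, 10 do not contribute to this derivation.
Hence not m is obligatory.

Obligatory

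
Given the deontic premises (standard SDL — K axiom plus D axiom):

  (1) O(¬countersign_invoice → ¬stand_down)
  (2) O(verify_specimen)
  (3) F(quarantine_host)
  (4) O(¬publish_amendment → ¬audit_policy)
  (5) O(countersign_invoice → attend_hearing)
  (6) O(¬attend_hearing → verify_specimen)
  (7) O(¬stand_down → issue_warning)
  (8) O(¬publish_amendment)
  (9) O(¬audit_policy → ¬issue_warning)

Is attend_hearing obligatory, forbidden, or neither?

Premise 8 gives O(¬publish_amendment).
With premise 4, O(¬publish_amendment → ¬audit_policy), the K-axiom yields O(¬audit_policy).
From O(¬audit_policy) and premise 9, O(¬audit_policy → ¬issue_warning), we obtain O(¬issue_warning).
Premise 7, O(¬stand_down → issue_warning), contraposes to O(¬issue_warning → stand_down); with O(¬issue_warning) we get O(stand_down).
The contrapositive of premise 1 (O(¬countersign_invoice → ¬stand_down)) is O(stand_down → countersign_invoice), and O(stand_down) is already established, so O(countersign_invoice).
From O(countersign_invoice) and premise 5, O(countersign_invoice → attend_hearing), we obtain O(attend_hearing).
Premises 2, 3, 6 do not contribute to this derivation.
Hence attend_hearing is obligatory.

Obligatory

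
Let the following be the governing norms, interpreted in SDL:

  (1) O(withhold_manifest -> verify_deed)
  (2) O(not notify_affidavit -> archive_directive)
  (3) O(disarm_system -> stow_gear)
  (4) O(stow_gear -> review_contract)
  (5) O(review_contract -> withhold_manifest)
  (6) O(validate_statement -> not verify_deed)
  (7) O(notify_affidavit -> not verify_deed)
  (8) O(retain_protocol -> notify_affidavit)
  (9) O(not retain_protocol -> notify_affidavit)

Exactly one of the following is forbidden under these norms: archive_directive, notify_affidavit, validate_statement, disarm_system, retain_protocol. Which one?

Premises 8 and 9 cover both cases: O(retain_protocol -> notify_affidavit) and O(not retain_protocol -> notify_affidavit). Since retain_protocol ∨ not retain_protocol is a tautology, O(notify_affidavit) follows.
Applying K to premise 7 (O(notify_affidavit -> not verify_deed)) and O(notify_affidavit) yields O(not verify_deed).
Premise 1, O(withhold_manifest -> verify_deed), contraposes to O(not verify_deed -> not withhold_manifest); with O(not verify_deed) we get O(not withhold_manifest).
Premise 5 is O(review_contract -> withhold_manifest); contrapositively O(not withhold_manifest -> not review_contract). Since O(not withhold_manifest) holds, K gives O(not review_contract).
Premise 4, O(stow_gear -> review_contract), contraposes to O(not review_contract -> not stow_gear); with O(not review_contract) we get O(not stow_gear).
Premise 3 is O(disarm_system -> stow_gear); contrapositively O(not stow_gear -> not disarm_system). Since O(not stow_gear) holds, K gives O(not disarm_system).
So O(not disarm_system) holds, i.e. disarm_system is forbidden. None of the other listed options is forbidden under the premises.

disarm_system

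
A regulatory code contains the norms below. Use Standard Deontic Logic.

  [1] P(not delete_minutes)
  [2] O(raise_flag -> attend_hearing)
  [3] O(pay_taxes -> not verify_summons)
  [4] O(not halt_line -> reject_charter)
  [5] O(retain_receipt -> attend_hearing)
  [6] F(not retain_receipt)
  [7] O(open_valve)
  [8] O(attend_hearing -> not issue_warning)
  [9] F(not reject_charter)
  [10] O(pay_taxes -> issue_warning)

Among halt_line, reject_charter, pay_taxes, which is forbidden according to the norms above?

F(not retain_receipt) at premise 6 means O(retain_receipt).
Applying K to premise 5 (O(retain_receipt -> attend_hearing)) and O(retain_receipt) yields O(attend_hearing).
Premise 8 is O(attend_hearing -> not issue_warning); since O(attend_hearing), deontic closure gives O(not issue_warning).
The contrapositive of premise 10 (O(pay_taxes -> issue_warning)) is O(not issue_warning -> not pay_taxes), and O(not issue_warning) is already established, so O(not pay_taxes).
So O(not pay_taxes) holds, i.e. pay_taxes is forbidden. None of the other listed options is forbidden under the premises.

pay_taxes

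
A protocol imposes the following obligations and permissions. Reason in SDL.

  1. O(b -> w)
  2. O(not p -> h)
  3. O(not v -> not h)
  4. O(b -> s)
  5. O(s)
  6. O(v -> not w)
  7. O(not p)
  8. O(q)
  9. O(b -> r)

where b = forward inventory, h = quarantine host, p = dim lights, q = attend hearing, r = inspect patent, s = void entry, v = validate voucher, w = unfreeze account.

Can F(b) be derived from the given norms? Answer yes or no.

From premise 7 we have O(not p).
Applying K to premise 2 (O(not p -> h)) and O(not p) yields O(h).
Premise 3 is O(not v -> not h); contrapositively O(h -> v). Since O(h) holds, K gives O(v).
With premise 6, O(v -> not w), the K-axiom yields O(not w).
Premise 1, O(b -> w), contraposes to O(not w -> not b); with O(not w) we get O(not b).
Premises 4, 5, 8, 9 do not contribute to this derivation.
So O(not b) holds, i.e. F(b). The claim follows.

Yes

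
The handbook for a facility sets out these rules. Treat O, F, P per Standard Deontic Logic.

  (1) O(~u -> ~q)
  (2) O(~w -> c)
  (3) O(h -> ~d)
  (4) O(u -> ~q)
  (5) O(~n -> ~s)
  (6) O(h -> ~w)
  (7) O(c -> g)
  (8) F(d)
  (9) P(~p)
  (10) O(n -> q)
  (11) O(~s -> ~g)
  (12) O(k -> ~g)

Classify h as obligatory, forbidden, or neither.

By case analysis on u: premise 4 gives O(u -> ~q) and premise 1 gives O(~u -> ~q), so O(~q) either way.
The contrapositive of premise 10 (O(n -> q)) is O(~q -> ~n), and O(~q) is already established, so O(~n).
Premise 5 is O(~n -> ~s); since O(~n), deontic closure gives O(~s).
Premise 11 is O(~s -> ~g); since O(~s), deontic closure gives O(~g).
Premise 7 is O(c -> g); contrapositively O(~g -> ~c). Since O(~g) holds, K gives O(~c).
The contrapositive of premise 2 (O(~w -> c)) is O(~c -> w), and O(~c) is already established, so O(w).
Premise 6, O(h -> ~w), contraposes to O(w -> ~h); with O(w) we get O(~h).
Premises 3, 8, 9, 12 do not contribute to this derivation.
Thus O(~h), which is F(h): h is forbidden.

Forbidden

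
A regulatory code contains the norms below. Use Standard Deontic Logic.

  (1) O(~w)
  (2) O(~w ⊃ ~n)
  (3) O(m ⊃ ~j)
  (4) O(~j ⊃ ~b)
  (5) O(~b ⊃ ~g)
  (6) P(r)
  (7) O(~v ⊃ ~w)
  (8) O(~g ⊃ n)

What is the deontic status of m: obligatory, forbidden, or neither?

Premise 1 states O(~w) outright.
Applying K to premise 2 (O(~w ⊃ ~n)) and O(~w) yields O(~n).
Premise 8, O(~g ⊃ n), contraposes to O(~n ⊃ g); with O(~n) we get O(g).
The contrapositive of premise 5 (O(~b ⊃ ~g)) is O(g ⊃ b), and O(g) is already established, so O(b).
The contrapositive of premise 4 (O(~j ⊃ ~b)) is O(b ⊃ j), and O(b) is already established, so O(j).
The contrapositive of premise 3 (O(m ⊃ ~j)) is O(j ⊃ ~m), and O(j) is already established, so O(~m).
Premises 6, 7 do not contribute to this derivation.
Thus O(~m), which is F(m): m is forbidden.

Forbidden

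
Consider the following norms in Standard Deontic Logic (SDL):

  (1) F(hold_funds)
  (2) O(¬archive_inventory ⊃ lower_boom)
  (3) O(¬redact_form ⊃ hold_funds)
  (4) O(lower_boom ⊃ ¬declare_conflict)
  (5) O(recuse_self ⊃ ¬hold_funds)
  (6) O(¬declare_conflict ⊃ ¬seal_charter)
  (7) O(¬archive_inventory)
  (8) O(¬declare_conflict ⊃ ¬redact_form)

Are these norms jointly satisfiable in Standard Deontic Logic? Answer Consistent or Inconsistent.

Premise 1, F(hold_funds), is equivalent to O(¬hold_funds).
The contrapositive of premise 3 (O(¬redact_form ⊃ hold_funds)) is O(¬hold_funds ⊃ redact_form), and O(¬hold_funds) is already established, so O(redact_form).
Premise 8 is O(¬declare_conflict ⊃ ¬redact_form); contrapositively O(redact_form ⊃ declare_conflict). Since O(redact_form) holds, K gives O(declare_conflict).
The contrapositive of premise 4 (O(lower_boom ⊃ ¬declare_conflict)) is O(declare_conflict ⊃ ¬lower_boom), and O(declare_conflict) is already established, so O(¬lower_boom).
Premise 2 is O(¬archive_inventory ⊃ lower_boom); contrapositively O(¬lower_boom ⊃ archive_inventory). Since O(¬lower_boom) holds, K gives O(archive_inventory).
However, premise 7 gives O(¬archive_inventory).
We now have both O(archive_inventory) and O(¬archive_inventory) — archive_inventory is simultaneously obligatory and forbidden, violating the D-axiom.

Inconsistent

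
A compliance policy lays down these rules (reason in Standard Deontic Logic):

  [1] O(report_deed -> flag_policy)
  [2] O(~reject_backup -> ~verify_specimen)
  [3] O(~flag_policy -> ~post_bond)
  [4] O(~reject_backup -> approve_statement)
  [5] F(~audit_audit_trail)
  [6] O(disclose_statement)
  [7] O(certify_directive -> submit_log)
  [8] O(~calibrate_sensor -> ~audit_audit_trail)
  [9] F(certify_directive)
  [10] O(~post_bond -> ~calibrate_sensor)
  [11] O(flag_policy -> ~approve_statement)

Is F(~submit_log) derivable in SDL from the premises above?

No

Premise 7 is O(certify_directive -> submit_log), but O(certify_directive) is not derivable from the premises, so it does not yield O(submit_log).
No other premise forces O(submit_log). An ideal world satisfying every premise can still have ~submit_log true, so F(~submit_log) is not derivable.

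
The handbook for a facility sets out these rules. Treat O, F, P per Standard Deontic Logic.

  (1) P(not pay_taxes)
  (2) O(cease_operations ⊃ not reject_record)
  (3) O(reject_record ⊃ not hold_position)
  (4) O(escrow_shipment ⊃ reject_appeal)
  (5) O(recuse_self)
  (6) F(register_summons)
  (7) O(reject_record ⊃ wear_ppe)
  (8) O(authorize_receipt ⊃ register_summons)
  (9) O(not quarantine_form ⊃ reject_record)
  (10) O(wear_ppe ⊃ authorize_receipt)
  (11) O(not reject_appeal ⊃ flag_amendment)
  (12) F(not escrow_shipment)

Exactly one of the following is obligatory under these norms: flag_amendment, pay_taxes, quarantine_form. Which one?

quarantine_form

Premise 6, F(register_summons), is equivalent to O(not register_summons).
Premise 8 is O(authorize_receipt ⊃ register_summons); contrapositively O(not register_summons ⊃ not authorize_receipt). Since O(not register_summons) holds, K gives O(not authorize_receipt).
Premise 10 is O(wear_ppe ⊃ authorize_receipt); contrapositively O(not authorize_receipt ⊃ not wear_ppe). Since O(not authorize_receipt) holds, K gives O(not wear_ppe).
The contrapositive of premise 7 (O(reject_record ⊃ wear_ppe)) is O(not wear_ppe ⊃ not reject_record), and O(not wear_ppe) is already established, so O(not reject_record).
Premise 9, O(not quarantine_form ⊃ reject_record), contraposes to O(not reject_record ⊃ quarantine_form); with O(not reject_record) we get O(quarantine_form).
So O(quarantine_form) holds — quarantine_form is obligatory. None of the other listed options is made obligatory by any chain of premises.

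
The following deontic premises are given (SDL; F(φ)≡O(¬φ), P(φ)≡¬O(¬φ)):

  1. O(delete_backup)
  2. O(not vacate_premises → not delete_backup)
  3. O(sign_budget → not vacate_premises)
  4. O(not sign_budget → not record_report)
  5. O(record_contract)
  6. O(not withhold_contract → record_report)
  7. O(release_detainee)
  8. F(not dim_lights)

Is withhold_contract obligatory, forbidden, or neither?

Obligatory

Premise 1 states O(delete_backup) outright.
The contrapositive of premise 2 (O(not vacate_premises → not delete_backup)) is O(delete_backup → vacate_premises), and O(delete_backup) is already established, so O(vacate_premises).
The contrapositive of premise 3 (O(sign_budget → not vacate_premises)) is O(vacate_premises → not sign_budget), and O(vacate_premises) is already established, so O(not sign_budget).
From O(not sign_budget) and premise 4, O(not sign_budget → not record_report), we obtain O(not record_report).
Premise 6, O(not withhold_contract → record_report), contraposes to O(not record_report → withhold_contract); with O(not record_report) we get O(withhold_contract).
Premises 5, 7, 8 do not contribute to this derivation.
Hence withhold_contract is obligatory.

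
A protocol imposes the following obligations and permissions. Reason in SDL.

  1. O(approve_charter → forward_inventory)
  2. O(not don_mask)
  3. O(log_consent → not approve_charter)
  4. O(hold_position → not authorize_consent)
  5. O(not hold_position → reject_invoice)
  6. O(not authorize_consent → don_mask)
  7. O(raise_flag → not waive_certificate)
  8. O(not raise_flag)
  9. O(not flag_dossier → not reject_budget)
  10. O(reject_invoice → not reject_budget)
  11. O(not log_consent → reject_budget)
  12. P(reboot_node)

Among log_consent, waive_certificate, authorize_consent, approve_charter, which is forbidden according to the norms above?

approve_charter

From premise 2 we have O(not don_mask).
The contrapositive of premise 6 (O(not authorize_consent → don_mask)) is O(not don_mask → authorize_consent), and O(not don_mask) is already established, so O(authorize_consent).
Premise 4 is O(hold_position → not authorize_consent); contrapositively O(authorize_consent → not hold_position). Since O(authorize_consent) holds, K gives O(not hold_position).
Applying K to premise 5 (O(not hold_position → reject_invoice)) and O(not hold_position) yields O(reject_invoice).
From O(reject_invoice) and premise 10, O(reject_invoice → not reject_budget), we obtain O(not reject_budget).
The contrapositive of premise 11 (O(not log_consent → reject_budget)) is O(not reject_budget → log_consent), and O(not reject_budget) is already established, so O(log_consent).
With premise 3, O(log_consent → not approve_charter), the K-axiom yields O(not approve_charter).
So O(not approve_charter) holds, i.e. approve_charter is forbidden. None of the other listed options is forbidden under the premises.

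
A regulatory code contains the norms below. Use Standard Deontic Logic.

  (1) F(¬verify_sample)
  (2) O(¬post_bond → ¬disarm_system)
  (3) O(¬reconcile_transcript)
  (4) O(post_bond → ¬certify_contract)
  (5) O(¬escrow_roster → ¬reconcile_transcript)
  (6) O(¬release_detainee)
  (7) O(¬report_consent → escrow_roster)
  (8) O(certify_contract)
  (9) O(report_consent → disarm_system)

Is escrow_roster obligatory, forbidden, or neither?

Obligatory

From premise 8 we have O(certify_contract).
Premise 4 is O(post_bond → ¬certify_contract); contrapositively O(certify_contract → ¬post_bond). Since O(certify_contract) holds, K gives O(¬post_bond).
Premise 2 is O(¬post_bond → ¬disarm_system); since O(¬post_bond), deontic closure gives O(¬disarm_system).
Premise 9, O(report_consent → disarm_system), contraposes to O(¬disarm_system → ¬report_consent); with O(¬disarm_system) we get O(¬report_consent).
From O(¬report_consent) and premise 7, O(¬report_consent → escrow_roster), we obtain O(escrow_roster).
Premises 1, 3, 5, 6 do not contribute to this derivation.
Hence escrow_roster is obligatory.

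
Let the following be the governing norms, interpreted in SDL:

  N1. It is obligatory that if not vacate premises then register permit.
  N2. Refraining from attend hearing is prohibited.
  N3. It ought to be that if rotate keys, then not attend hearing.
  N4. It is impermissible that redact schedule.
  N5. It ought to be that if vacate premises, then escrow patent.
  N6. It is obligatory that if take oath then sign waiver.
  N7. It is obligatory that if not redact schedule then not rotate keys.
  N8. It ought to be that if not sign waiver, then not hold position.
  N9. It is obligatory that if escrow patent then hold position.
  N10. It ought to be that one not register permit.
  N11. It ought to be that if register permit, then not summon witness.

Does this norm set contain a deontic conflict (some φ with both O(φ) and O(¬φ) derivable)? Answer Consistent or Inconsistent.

Premise 3 is O(rotate_keys → ¬attend_hearing), but O(rotate_keys) is not derivable from the premises, so it does not yield O(¬attend_hearing).
So O(¬attend_hearing) is not derivable, and the apparent clash with O(attend_hearing) does not arise.
A world satisfying every obligation exists (e.g. attend_hearing=true, escrow_patent=true, hold_position=true, redact_schedule=false, register_permit=false, rotate_keys=false, sign_waiver=true, summon_witness=false, take_oath=false, vacate_premises=true); no atom is both obligatory and forbidden, so the set is consistent.

Consistent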